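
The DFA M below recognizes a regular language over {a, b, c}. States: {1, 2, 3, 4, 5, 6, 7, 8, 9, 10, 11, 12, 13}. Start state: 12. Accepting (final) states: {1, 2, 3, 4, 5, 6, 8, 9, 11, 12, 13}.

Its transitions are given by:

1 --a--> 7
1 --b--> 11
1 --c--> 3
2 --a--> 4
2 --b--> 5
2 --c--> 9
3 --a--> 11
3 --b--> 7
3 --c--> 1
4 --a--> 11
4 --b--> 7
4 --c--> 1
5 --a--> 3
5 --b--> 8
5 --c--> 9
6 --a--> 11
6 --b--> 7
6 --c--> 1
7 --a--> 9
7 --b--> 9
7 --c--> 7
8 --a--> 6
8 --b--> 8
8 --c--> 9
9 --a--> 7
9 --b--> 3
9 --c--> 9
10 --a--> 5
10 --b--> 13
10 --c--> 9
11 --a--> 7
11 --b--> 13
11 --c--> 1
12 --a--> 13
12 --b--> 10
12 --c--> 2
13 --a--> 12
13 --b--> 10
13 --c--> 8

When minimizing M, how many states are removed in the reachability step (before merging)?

0

Exploring from 12, all states are eventually visited, so none are unreachable.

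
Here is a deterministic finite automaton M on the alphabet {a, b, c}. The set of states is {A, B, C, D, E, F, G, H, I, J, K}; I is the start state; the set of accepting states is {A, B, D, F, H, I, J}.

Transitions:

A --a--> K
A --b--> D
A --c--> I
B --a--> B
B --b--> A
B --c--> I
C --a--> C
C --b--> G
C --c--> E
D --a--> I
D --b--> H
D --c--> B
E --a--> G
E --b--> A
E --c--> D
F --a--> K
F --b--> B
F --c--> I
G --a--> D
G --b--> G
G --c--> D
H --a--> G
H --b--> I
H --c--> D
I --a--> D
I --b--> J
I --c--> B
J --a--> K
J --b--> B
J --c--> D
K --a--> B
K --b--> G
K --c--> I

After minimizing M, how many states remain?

States {C,E,F} cannot be reached from the start state, so discard them.
Initial partition by acceptance: {A,B,D,H,I,J} | {G,K}.
Split {A,B,D,H,I,J} by δ(·,a) → {A,H,J} and {B,D,I}.
Stable partition: {A,H,J} | {G,K} | {B,D,I} — 3 equivalence classes.

3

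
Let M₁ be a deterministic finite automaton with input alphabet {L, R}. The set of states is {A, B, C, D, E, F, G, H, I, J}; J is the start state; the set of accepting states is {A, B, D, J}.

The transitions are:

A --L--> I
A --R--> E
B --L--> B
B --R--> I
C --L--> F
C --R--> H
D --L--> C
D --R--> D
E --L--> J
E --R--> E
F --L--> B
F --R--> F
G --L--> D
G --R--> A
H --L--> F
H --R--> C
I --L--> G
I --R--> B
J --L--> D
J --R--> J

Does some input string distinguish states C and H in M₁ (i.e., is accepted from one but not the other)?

All states are reachable from the start state.
Initial partition by acceptance: {A,B,D,J} | {C,E,F,G,H,I}.
On input L, block {A,B,D,J} splits into {A,D} and {B,J}.
Split {A,D} by δ(·,R) → {A} and {D}.
Refine {C,E,F,G,H,I} on symbol L: members go to different blocks, giving {C,H,I} and {E,F} and {G}.
Refine {C,H,I} on symbol L: members go to different blocks, giving {C,H} and {I}.
Refine {B,J} on symbol L: members go to different blocks, giving {B} and {J}.
Refine {E,F} on symbol L: members go to different blocks, giving {E} and {F}.
Stable partition: {A} | {C,H} | {B} | {D} | {E} | {G} | {I} | {J} | {F} — 9 equivalence classes.
C and H lie in the same block of the stable partition, so they are equivalent — no string distinguishes them.

No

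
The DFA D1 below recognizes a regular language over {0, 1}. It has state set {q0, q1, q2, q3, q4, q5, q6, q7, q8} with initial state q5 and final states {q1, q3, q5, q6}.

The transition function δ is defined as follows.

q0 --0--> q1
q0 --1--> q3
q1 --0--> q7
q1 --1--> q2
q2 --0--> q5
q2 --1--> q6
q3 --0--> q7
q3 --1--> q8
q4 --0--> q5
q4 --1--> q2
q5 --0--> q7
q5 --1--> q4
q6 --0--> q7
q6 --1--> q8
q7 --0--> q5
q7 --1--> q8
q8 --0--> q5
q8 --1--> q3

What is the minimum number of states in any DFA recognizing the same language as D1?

Reachable states from the start: {q2,q3,q4,q5,q6,q7,q8}. Unreachable: {q0,q1} — drop them.
Initial partition by acceptance: {q3,q5,q6} | {q2,q4,q7,q8}.
Refine {q2,q4,q7,q8} on symbol 1: members go to different blocks, giving {q2,q8} and {q4,q7}.
Split {q3,q5,q6} by δ(·,1) → {q3,q6} and {q5}.
No further refinement is possible. Final partition (4 blocks): {q3,q6} | {q2,q8} | {q4,q7} | {q5}.

4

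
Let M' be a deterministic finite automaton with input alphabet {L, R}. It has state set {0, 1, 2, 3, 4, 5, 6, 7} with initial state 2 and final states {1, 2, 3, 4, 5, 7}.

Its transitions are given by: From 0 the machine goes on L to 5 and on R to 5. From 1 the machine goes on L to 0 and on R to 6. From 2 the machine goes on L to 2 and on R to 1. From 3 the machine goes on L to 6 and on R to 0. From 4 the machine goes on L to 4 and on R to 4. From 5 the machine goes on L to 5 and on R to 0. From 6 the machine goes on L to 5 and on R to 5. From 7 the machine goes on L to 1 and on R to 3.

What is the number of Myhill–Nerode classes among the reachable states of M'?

Reachable states from the start: {0,1,2,5,6}. Unreachable: {3,4,7} — drop them.
Initial partition by acceptance: {1,2,5} | {0,6}.
Refine {1,2,5} on symbol L: members go to different blocks, giving {2,5} and {1}.
Split {2,5} by δ(·,R) → {2} and {5}.
Stable partition: {2} | {0,6} | {1} | {5} — 4 equivalence classes.

4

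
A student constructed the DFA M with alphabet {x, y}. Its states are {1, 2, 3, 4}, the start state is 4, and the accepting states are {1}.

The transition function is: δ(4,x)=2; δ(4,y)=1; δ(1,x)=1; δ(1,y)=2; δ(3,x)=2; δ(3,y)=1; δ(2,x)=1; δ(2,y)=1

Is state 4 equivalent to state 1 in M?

No

States {3} cannot be reached from the start state, so discard them.
Start with accepting vs non-accepting: {1} | {2,4}.
Refine {2,4} on symbol x: members go to different blocks, giving {2} and {4}.
Stable partition: {1} | {2} | {4} — 3 equivalence classes.
4 and 1 end up in different blocks, so they are distinguishable. For instance, the string 'ε' is accepted from only 1.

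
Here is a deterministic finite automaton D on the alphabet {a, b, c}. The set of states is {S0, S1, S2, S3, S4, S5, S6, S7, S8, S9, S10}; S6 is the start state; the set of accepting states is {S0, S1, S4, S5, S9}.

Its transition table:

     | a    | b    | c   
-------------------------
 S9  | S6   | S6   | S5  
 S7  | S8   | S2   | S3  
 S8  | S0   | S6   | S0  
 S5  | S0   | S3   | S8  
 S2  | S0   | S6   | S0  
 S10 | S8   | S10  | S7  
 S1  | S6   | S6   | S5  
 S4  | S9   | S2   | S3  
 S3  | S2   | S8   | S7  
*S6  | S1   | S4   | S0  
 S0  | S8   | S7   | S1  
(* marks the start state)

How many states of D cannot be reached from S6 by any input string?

No path from S6 leads to S10; the other 10 states are all reachable.

1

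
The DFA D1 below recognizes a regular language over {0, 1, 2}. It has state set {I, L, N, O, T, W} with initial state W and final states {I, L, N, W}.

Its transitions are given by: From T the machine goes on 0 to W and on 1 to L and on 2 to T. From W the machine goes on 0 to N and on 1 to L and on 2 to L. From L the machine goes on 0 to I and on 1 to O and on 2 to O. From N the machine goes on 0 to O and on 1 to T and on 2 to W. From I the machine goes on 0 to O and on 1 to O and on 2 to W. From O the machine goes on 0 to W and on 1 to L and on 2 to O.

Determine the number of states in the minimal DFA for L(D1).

Start with accepting vs non-accepting: {I,L,N,W} | {O,T}.
Split {I,L,N,W} by δ(·,0) → {L,W} and {I,N}.
Refine {L,W} on symbol 1: members go to different blocks, giving {L} and {W}.
No further refinement is possible. Final partition (4 blocks): {L} | {O,T} | {I,N} | {W}.

4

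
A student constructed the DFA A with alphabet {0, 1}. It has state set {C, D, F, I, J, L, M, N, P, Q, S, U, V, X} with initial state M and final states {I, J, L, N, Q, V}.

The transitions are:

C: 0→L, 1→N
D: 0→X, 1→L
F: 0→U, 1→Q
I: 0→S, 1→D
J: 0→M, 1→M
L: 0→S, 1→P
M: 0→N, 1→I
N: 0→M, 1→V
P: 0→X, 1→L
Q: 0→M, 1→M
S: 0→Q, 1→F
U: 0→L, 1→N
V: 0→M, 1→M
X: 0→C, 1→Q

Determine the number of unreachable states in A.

BFS from M reaches {C, D, F, I, L, M, N, P, Q, S, U, V, X}; the 1 state(s) J are never visited.

1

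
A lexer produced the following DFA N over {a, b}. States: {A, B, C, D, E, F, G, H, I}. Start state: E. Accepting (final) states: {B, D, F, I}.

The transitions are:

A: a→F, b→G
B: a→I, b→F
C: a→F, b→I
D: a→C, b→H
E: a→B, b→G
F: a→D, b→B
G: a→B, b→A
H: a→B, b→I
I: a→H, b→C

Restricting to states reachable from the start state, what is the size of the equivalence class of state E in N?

3

Every state is reachable, so we keep all 9.
Start with accepting vs non-accepting: {B,D,F,I} | {A,C,E,G,H}.
Split {B,D,F,I} by δ(·,a) → {B,F} and {D,I}.
Refine {A,C,E,G,H} on symbol b: members go to different blocks, giving {A,E,G} and {C,H}.
No further refinement is possible. Final partition (4 blocks): {B,F} | {A,E,G} | {D,I} | {C,H}.
The equivalence class containing E is {A,E,G}, of size 3.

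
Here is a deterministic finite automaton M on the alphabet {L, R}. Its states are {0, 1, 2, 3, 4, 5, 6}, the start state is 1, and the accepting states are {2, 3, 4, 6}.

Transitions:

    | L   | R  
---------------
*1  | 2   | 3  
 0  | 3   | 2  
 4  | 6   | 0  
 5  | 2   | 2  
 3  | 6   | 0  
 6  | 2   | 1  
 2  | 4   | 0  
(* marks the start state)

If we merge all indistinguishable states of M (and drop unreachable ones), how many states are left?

First remove the unreachable states {5}; 6 states remain.
P0 = {2,3,4,6} | {0,1}.
Stable partition: {2,3,4,6} | {0,1} — 2 equivalence classes.

2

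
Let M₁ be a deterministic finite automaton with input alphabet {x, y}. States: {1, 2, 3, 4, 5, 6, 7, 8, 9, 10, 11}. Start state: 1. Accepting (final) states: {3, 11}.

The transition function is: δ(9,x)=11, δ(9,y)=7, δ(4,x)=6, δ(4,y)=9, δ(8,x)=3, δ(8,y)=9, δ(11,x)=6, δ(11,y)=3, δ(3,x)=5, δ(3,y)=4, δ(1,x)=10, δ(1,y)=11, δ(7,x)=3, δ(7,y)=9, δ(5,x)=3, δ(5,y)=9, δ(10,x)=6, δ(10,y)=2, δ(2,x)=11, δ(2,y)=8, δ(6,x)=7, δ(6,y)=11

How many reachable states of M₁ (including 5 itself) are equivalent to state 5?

P0 = {3,11} | {1,2,4,5,6,7,8,9,10}.
Split {3,11} by δ(·,y) → {3} and {11}.
On input x, block {1,2,4,5,6,7,8,9,10} splits into {1,4,6,10} and {5,7,8} and {2,9}.
Refine {1,4,6,10} on symbol x: members go to different blocks, giving {1,4,10} and {6}.
Split {1,4,10} by δ(·,x) → {4,10} and {1}.
Stable partition: {3} | {4,10} | {11} | {5,7,8} | {2,9} | {6} | {1} — 7 equivalence classes.
The equivalence class containing 5 is {5,7,8}, of size 3.

3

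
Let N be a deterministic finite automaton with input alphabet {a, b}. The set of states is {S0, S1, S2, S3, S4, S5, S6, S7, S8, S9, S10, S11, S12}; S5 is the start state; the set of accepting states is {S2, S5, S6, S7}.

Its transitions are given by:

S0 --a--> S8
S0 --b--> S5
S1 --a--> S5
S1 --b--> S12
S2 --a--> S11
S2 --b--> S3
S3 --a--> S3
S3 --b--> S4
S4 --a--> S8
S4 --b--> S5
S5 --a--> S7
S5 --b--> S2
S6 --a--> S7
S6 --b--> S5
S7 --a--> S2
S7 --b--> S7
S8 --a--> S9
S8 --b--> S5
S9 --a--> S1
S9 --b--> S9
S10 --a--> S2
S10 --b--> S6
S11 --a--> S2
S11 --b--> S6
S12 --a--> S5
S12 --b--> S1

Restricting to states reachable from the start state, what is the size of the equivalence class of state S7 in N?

1

States {S0,S10} cannot be reached from the start state, so discard them.
Initial partition by acceptance: {S2,S5,S6,S7} | {S1,S3,S4,S8,S9,S11,S12}.
On input a, block {S2,S5,S6,S7} splits into {S5,S6,S7} and {S2}.
Refine {S5,S6,S7} on symbol a: members go to different blocks, giving {S5,S6} and {S7}.
Split {S5,S6} by δ(·,b) → {S5} and {S6}.
On input a, block {S1,S3,S4,S8,S9,S11,S12} splits into {S3,S4,S8,S9} and {S1,S12} and {S11}.
Refine {S3,S4,S8,S9} on symbol a: members go to different blocks, giving {S3,S4,S8} and {S9}.
Refine {S3,S4,S8} on symbol a: members go to different blocks, giving {S3,S4} and {S8}.
Split {S3,S4} by δ(·,a) → {S3} and {S4}.
No further refinement is possible. Final partition (10 blocks): {S5} | {S3} | {S2} | {S7} | {S6} | {S1,S12} | {S11} | {S9} | {S8} | {S4}.
The equivalence class containing S7 is {S7}, of size 1.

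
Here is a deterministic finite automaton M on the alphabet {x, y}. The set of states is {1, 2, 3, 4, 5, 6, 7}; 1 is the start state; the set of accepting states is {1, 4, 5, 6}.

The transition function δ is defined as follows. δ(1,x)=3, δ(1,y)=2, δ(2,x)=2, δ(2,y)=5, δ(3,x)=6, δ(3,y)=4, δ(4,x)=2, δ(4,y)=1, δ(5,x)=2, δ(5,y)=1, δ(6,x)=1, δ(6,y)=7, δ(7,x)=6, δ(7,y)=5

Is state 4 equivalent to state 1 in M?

Every state is reachable, so we keep all 7.
P0 = {1,4,5,6} | {2,3,7}.
Refine {1,4,5,6} on symbol x: members go to different blocks, giving {1,4,5} and {6}.
Split {1,4,5} by δ(·,y) → {4,5} and {1}.
Split {2,3,7} by δ(·,x) → {3,7} and {2}.
The partition is now stable with 5 blocks: {4,5} | {3,7} | {6} | {1} | {2}.
4 and 1 end up in different blocks, so they are distinguishable. For instance, the string 'y' is accepted from only 4.

No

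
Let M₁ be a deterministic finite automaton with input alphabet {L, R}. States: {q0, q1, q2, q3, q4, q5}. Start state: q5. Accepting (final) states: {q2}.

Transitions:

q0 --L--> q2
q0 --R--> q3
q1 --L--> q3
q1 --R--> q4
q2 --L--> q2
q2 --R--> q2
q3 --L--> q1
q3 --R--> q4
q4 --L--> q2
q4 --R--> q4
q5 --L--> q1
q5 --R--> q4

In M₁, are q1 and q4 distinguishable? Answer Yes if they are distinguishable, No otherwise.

Yes

States {q0} cannot be reached from the start state, so discard them.
P0 = {q2} | {q1,q3,q4,q5}.
Refine {q1,q3,q4,q5} on symbol L: members go to different blocks, giving {q1,q3,q5} and {q4}.
Stable partition: {q2} | {q1,q3,q5} | {q4} — 3 equivalence classes.
q1 and q4 end up in different blocks, so they are distinguishable. For instance, the string 'L' is accepted from only q4.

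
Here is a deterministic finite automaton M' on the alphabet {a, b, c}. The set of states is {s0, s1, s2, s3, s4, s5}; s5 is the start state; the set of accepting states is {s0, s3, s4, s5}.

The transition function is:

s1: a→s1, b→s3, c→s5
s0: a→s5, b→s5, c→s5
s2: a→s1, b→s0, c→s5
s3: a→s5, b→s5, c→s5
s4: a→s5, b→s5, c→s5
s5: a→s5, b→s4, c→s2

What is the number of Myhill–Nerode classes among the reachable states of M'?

P0 = {s0,s3,s4,s5} | {s1,s2}.
On input c, block {s0,s3,s4,s5} splits into {s0,s3,s4} and {s5}.
Stable partition: {s0,s3,s4} | {s1,s2} | {s5} — 3 equivalence classes.

3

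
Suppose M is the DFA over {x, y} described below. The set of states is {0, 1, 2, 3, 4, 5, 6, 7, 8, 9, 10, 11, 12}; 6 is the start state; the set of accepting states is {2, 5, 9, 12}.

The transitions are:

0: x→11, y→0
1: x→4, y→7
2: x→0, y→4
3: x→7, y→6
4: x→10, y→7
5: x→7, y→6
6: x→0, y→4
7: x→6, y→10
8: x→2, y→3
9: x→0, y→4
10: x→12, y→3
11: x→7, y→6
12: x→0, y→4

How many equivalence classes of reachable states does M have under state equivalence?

Reachable states from the start: {0,3,4,6,7,10,11,12}. Unreachable: {1,2,5,8,9} — drop them.
Start with accepting vs non-accepting: {12} | {0,3,4,6,7,10,11}.
Refine {0,3,4,6,7,10,11} on symbol x: members go to different blocks, giving {0,3,4,6,7,11} and {10}.
Refine {0,3,4,6,7,11} on symbol x: members go to different blocks, giving {0,3,6,7,11} and {4}.
Split {0,3,6,7,11} by δ(·,y) → {0,3,11} and {6} and {7}.
Split {0,3,11} by δ(·,x) → {3,11} and {0}.
The partition is now stable with 7 blocks: {12} | {3,11} | {10} | {4} | {6} | {7} | {0}.

7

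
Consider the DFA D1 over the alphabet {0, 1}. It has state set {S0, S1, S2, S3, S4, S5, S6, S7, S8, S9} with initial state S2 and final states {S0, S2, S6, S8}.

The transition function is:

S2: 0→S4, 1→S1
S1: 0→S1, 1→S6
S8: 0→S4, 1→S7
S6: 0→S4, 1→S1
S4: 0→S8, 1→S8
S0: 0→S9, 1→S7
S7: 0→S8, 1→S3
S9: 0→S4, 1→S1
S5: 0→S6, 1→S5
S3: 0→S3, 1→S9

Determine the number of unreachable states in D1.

2

BFS from S2 reaches {S1, S2, S3, S4, S6, S7, S8, S9}; the 2 state(s) S0, S5 are never visited.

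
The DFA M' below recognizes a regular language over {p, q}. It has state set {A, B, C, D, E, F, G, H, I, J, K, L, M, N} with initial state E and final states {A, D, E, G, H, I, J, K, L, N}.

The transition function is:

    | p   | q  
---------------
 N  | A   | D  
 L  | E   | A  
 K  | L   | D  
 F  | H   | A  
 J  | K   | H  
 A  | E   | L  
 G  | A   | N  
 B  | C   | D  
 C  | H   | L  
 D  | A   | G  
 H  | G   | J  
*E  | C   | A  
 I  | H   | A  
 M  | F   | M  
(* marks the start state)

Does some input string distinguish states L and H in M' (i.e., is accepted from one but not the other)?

Reachable states from the start: {A,C,D,E,G,H,J,K,L,N}. Unreachable: {B,F,I,M} — drop them.
Start with accepting vs non-accepting: {A,D,E,G,H,J,K,L,N} | {C}.
Refine {A,D,E,G,H,J,K,L,N} on symbol p: members go to different blocks, giving {A,D,G,H,J,K,L,N} and {E}.
Refine {A,D,G,H,J,K,L,N} on symbol p: members go to different blocks, giving {D,G,H,J,K,N} and {A,L}.
Refine {D,G,H,J,K,N} on symbol p: members go to different blocks, giving {D,G,K,N} and {H,J}.
Stable partition: {D,G,K,N} | {C} | {E} | {A,L} | {H,J} — 5 equivalence classes.
L and H end up in different blocks, so they are distinguishable. For instance, the string 'pp' is accepted from only H.

Yes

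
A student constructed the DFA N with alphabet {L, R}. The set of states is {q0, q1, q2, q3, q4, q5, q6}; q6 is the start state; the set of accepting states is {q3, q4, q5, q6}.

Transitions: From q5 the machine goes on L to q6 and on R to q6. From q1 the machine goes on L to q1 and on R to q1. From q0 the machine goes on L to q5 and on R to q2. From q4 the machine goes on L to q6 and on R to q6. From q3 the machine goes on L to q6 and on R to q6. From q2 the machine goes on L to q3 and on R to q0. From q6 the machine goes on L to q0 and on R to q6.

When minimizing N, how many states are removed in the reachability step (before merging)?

2

No path from q6 leads to q1, q4; the other 5 states are all reachable.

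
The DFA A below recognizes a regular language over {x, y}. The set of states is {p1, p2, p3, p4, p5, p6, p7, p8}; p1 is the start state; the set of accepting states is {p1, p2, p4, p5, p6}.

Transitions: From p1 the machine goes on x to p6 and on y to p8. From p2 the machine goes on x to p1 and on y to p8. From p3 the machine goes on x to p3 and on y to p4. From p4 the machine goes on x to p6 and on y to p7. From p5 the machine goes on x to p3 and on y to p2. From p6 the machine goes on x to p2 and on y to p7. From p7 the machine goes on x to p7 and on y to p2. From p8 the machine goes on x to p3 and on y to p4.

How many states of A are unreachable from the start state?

1

BFS from p1 reaches {p1, p2, p3, p4, p6, p7, p8}; the 1 state(s) p5 are never visited.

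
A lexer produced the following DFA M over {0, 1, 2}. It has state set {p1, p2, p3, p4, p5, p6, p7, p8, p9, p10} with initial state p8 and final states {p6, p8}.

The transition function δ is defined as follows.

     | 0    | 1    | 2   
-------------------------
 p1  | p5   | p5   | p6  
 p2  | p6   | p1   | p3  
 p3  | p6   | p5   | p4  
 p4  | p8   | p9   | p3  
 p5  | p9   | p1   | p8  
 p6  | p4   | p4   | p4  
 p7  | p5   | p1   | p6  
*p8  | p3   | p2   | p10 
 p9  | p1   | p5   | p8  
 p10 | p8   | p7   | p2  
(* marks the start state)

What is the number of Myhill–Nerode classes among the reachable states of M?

Every state is reachable, so we keep all 10.
P0 = {p6,p8} | {p1,p2,p3,p4,p5,p7,p9,p10}.
On input 0, block {p1,p2,p3,p4,p5,p7,p9,p10} splits into {p1,p5,p7,p9} and {p2,p3,p4,p10}.
No further refinement is possible. Final partition (3 blocks): {p6,p8} | {p1,p5,p7,p9} | {p2,p3,p4,p10}.

3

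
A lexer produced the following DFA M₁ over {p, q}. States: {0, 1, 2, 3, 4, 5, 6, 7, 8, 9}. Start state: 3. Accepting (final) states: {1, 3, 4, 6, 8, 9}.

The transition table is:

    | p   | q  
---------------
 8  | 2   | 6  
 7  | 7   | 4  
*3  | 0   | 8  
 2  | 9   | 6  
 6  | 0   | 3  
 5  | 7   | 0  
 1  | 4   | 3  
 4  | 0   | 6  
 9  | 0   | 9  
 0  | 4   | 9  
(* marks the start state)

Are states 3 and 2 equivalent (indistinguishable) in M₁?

No

States {1,5,7} cannot be reached from the start state, so discard them.
Start with accepting vs non-accepting: {3,4,6,8,9} | {0,2}.
Stable partition: {3,4,6,8,9} | {0,2} — 2 equivalence classes.
3 and 2 end up in different blocks, so they are distinguishable. For instance, the string 'ε' is accepted from only 3.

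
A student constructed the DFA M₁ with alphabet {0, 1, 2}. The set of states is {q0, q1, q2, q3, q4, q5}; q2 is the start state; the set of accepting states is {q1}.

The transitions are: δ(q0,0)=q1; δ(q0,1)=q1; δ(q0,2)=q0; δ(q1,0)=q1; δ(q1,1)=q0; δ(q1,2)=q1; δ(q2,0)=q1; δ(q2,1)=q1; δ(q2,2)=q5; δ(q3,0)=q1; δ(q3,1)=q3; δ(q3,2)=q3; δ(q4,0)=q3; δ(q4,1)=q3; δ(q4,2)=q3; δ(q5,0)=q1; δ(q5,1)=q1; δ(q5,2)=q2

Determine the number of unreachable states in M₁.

BFS from q2 reaches {q0, q1, q2, q5}; the 2 state(s) q3, q4 are never visited.

2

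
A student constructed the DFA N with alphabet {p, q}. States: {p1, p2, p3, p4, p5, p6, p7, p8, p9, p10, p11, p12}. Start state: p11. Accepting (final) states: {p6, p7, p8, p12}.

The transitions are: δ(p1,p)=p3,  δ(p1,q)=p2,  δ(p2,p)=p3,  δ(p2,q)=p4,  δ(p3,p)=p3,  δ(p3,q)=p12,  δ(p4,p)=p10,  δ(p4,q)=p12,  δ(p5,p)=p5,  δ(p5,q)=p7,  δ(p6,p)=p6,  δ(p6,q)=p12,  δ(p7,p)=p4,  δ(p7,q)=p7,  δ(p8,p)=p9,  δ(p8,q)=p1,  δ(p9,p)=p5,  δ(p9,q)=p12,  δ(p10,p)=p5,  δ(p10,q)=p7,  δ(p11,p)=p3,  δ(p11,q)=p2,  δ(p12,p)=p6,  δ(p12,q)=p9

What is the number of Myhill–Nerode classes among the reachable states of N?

8

First remove the unreachable states {p1,p8}; 10 states remain.
P0 = {p6,p7,p12} | {p2,p3,p4,p5,p9,p10,p11}.
Refine {p6,p7,p12} on symbol p: members go to different blocks, giving {p6,p12} and {p7}.
On input q, block {p6,p12} splits into {p6} and {p12}.
Refine {p2,p3,p4,p5,p9,p10,p11} on symbol q: members go to different blocks, giving {p3,p4,p9} and {p2,p11} and {p5,p10}.
On input p, block {p3,p4,p9} splits into {p4,p9} and {p3}.
Refine {p2,p11} on symbol q: members go to different blocks, giving {p2} and {p11}.
The partition is now stable with 8 blocks: {p6} | {p4,p9} | {p7} | {p12} | {p2} | {p5,p10} | {p3} | {p11}.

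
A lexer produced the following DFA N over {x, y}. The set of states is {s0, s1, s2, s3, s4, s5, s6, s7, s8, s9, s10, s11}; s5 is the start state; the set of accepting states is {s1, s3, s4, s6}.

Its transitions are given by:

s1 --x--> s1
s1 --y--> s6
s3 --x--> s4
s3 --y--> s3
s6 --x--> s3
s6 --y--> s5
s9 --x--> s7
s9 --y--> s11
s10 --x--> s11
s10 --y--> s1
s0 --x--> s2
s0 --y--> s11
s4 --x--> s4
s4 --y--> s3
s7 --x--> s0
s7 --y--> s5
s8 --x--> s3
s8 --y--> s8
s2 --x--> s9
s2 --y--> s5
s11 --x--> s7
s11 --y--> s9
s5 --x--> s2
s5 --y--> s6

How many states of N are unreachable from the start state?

Starting at s5 and following transitions, the reachable set is {s0, s2, s3, s4, s5, s6, s7, s9, s11}. That leaves s1, s8, s10 unreachable — 3 in total.

3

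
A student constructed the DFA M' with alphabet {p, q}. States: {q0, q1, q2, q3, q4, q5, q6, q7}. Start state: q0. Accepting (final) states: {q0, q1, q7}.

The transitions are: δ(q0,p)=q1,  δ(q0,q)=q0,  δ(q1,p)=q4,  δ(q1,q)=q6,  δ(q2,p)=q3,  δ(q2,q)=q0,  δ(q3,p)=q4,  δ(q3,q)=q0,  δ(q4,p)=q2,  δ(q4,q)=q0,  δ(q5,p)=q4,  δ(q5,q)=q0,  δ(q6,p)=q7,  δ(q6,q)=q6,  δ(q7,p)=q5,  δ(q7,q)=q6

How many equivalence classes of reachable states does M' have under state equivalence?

4

Every state is reachable, so we keep all 8.
P0 = {q0,q1,q7} | {q2,q3,q4,q5,q6}.
Split {q0,q1,q7} by δ(·,p) → {q1,q7} and {q0}.
Split {q2,q3,q4,q5,q6} by δ(·,p) → {q2,q3,q4,q5} and {q6}.
No further refinement is possible. Final partition (4 blocks): {q1,q7} | {q2,q3,q4,q5} | {q0} | {q6}.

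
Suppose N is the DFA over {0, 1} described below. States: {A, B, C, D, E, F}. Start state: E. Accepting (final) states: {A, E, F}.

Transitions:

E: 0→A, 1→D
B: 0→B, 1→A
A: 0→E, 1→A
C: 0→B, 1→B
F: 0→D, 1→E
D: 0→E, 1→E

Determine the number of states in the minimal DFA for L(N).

3

States {B,C,F} cannot be reached from the start state, so discard them.
P0 = {A,E} | {D}.
Refine {A,E} on symbol 1: members go to different blocks, giving {A} and {E}.
The partition is now stable with 3 blocks: {A} | {D} | {E}.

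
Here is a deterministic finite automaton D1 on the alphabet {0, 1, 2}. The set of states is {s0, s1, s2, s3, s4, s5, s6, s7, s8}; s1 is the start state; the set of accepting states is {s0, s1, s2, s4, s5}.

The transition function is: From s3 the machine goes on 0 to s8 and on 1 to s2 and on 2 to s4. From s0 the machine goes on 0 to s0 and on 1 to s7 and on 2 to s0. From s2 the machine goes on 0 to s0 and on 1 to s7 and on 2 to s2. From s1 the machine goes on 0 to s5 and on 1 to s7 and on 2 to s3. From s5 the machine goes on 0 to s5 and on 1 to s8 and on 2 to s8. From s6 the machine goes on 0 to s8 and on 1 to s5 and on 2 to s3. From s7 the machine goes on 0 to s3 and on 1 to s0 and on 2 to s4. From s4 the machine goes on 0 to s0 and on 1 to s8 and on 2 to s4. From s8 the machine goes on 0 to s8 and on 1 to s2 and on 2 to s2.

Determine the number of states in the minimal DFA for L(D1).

First remove the unreachable states {s6}; 8 states remain.
Start with accepting vs non-accepting: {s0,s1,s2,s4,s5} | {s3,s7,s8}.
Refine {s0,s1,s2,s4,s5} on symbol 2: members go to different blocks, giving {s0,s2,s4} and {s1,s5}.
Stable partition: {s0,s2,s4} | {s3,s7,s8} | {s1,s5} — 3 equivalence classes.

3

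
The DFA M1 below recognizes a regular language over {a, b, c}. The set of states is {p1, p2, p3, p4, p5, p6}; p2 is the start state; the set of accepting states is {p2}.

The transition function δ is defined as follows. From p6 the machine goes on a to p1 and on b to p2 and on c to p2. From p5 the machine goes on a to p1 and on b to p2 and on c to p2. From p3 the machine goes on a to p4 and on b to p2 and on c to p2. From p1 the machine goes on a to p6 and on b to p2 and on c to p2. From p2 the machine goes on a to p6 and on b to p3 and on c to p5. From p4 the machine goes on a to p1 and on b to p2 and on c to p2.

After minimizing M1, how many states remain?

P0 = {p2} | {p1,p3,p4,p5,p6}.
Stable partition: {p2} | {p1,p3,p4,p5,p6} — 2 equivalence classes.

2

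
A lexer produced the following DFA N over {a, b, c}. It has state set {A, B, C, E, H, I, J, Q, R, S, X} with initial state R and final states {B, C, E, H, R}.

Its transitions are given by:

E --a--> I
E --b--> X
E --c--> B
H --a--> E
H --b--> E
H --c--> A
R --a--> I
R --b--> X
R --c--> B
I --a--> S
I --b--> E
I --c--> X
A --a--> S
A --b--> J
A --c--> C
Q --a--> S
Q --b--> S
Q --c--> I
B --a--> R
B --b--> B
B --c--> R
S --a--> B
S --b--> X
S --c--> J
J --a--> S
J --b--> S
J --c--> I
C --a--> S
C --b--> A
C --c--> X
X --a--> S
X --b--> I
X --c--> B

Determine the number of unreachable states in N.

BFS from R reaches {B, E, I, J, R, S, X}; the 4 state(s) A, C, H, Q are never visited.

4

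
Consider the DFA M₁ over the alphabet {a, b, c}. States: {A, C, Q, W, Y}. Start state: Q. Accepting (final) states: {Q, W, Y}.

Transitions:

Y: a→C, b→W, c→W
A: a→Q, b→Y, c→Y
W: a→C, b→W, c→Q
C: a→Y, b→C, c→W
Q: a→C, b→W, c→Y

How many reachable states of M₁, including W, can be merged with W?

First remove the unreachable states {A}; 4 states remain.
P0 = {Q,W,Y} | {C}.
No further refinement is possible. Final partition (2 blocks): {Q,W,Y} | {C}.
The equivalence class containing W is {Q,W,Y}, of size 3.

3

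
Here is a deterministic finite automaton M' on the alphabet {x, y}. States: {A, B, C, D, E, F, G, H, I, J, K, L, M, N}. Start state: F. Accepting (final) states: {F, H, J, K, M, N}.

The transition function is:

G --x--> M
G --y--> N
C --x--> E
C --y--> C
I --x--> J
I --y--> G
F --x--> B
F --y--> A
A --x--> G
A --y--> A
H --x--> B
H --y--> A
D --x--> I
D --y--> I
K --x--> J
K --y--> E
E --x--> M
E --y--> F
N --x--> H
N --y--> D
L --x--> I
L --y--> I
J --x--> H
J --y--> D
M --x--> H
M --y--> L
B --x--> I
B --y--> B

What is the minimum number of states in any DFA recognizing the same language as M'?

Reachable states from the start: {A,B,D,F,G,H,I,J,L,M,N}. Unreachable: {C,E,K} — drop them.
Initial partition by acceptance: {F,H,J,M,N} | {A,B,D,G,I,L}.
On input x, block {F,H,J,M,N} splits into {J,M,N} and {F,H}.
Split {A,B,D,G,I,L} by δ(·,x) → {A,B,D,L} and {G,I}.
Split {A,B,D,L} by δ(·,y) → {A,B} and {D,L}.
On input y, block {G,I} splits into {G} and {I}.
Split {A,B} by δ(·,x) → {A} and {B}.
The partition is now stable with 7 blocks: {J,M,N} | {A} | {F,H} | {G} | {D,L} | {I} | {B}.

7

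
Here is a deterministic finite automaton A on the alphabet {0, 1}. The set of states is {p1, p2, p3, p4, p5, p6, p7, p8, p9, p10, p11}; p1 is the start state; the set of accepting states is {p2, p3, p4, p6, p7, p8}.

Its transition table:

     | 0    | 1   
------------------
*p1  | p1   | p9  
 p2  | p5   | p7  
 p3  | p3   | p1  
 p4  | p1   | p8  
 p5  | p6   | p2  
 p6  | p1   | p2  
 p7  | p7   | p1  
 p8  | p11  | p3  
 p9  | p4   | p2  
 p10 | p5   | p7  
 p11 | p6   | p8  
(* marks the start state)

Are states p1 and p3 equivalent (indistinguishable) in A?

No

First remove the unreachable states {p10}; 10 states remain.
P0 = {p2,p3,p4,p6,p7,p8} | {p1,p5,p9,p11}.
Split {p2,p3,p4,p6,p7,p8} by δ(·,0) → {p2,p4,p6,p8} and {p3,p7}.
Split {p2,p4,p6,p8} by δ(·,1) → {p2,p8} and {p4,p6}.
Split {p1,p5,p9,p11} by δ(·,0) → {p5,p9,p11} and {p1}.
Stable partition: {p2,p8} | {p5,p9,p11} | {p3,p7} | {p4,p6} | {p1} — 5 equivalence classes.
p1 and p3 end up in different blocks, so they are distinguishable. For instance, the string 'ε' is accepted from only p3.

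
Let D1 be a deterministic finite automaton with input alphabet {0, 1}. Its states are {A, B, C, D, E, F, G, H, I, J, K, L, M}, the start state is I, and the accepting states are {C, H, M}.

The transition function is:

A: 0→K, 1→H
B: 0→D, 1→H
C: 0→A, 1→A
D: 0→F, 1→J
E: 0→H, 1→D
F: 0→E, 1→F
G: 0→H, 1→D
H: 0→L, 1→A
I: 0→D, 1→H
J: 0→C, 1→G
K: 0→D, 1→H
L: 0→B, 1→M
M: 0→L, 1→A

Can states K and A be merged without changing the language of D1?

Initial partition by acceptance: {C,H,M} | {A,B,D,E,F,G,I,J,K,L}.
Split {A,B,D,E,F,G,I,J,K,L} by δ(·,0) → {A,B,D,F,I,K,L} and {E,G,J}.
Refine {A,B,D,F,I,K,L} on symbol 0: members go to different blocks, giving {A,B,D,I,K,L} and {F}.
Split {A,B,D,I,K,L} by δ(·,0) → {A,B,I,K,L} and {D}.
Refine {A,B,I,K,L} on symbol 0: members go to different blocks, giving {B,I,K} and {A,L}.
Split {E,G,J} by δ(·,1) → {E,G} and {J}.
The partition is now stable with 7 blocks: {C,H,M} | {B,I,K} | {E,G} | {F} | {D} | {A,L} | {J}.
K and A end up in different blocks, so they are distinguishable. For instance, the string '01' is accepted from only A.

No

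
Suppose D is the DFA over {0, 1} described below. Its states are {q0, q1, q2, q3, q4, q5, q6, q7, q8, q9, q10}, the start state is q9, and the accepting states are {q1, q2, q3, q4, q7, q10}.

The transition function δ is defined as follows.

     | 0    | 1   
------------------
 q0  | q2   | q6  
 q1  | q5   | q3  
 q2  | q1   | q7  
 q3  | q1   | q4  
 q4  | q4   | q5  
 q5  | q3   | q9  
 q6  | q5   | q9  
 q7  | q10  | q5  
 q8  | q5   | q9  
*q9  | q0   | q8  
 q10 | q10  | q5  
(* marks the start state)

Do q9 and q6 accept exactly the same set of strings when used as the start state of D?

Yes

Initial partition by acceptance: {q1,q2,q3,q4,q7,q10} | {q0,q5,q6,q8,q9}.
Refine {q1,q2,q3,q4,q7,q10} on symbol 0: members go to different blocks, giving {q2,q3,q4,q7,q10} and {q1}.
Split {q2,q3,q4,q7,q10} by δ(·,0) → {q4,q7,q10} and {q2,q3}.
On input 0, block {q0,q5,q6,q8,q9} splits into {q6,q8,q9} and {q0,q5}.
Stable partition: {q4,q7,q10} | {q6,q8,q9} | {q1} | {q2,q3} | {q0,q5} — 5 equivalence classes.
q9 and q6 lie in the same block of the stable partition, so they are equivalent — no string distinguishes them.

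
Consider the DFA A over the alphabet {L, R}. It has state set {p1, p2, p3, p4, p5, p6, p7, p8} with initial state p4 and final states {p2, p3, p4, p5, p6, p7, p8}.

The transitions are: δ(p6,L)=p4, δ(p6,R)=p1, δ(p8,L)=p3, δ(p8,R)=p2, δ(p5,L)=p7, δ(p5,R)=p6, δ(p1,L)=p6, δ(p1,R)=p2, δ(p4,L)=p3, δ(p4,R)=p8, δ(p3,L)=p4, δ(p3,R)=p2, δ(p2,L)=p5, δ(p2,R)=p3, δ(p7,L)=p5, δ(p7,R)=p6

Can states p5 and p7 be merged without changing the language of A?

Start with accepting vs non-accepting: {p2,p3,p4,p5,p6,p7,p8} | {p1}.
Refine {p2,p3,p4,p5,p6,p7,p8} on symbol R: members go to different blocks, giving {p2,p3,p4,p5,p7,p8} and {p6}.
Refine {p2,p3,p4,p5,p7,p8} on symbol R: members go to different blocks, giving {p2,p3,p4,p8} and {p5,p7}.
Split {p2,p3,p4,p8} by δ(·,L) → {p3,p4,p8} and {p2}.
On input R, block {p3,p4,p8} splits into {p3,p8} and {p4}.
On input L, block {p3,p8} splits into {p3} and {p8}.
Stable partition: {p3} | {p1} | {p6} | {p5,p7} | {p2} | {p4} | {p8} — 7 equivalence classes.
p5 and p7 lie in the same block of the stable partition, so they are equivalent — no string distinguishes them.

Yes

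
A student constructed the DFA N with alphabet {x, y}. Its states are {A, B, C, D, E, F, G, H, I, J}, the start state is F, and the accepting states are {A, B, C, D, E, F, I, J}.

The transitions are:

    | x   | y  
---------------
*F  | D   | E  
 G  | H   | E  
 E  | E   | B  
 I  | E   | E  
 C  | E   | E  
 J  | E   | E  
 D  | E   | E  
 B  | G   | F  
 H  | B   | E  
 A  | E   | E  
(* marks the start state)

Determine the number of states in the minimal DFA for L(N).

Reachable states from the start: {B,D,E,F,G,H}. Unreachable: {A,C,I,J} — drop them.
Initial partition by acceptance: {B,D,E,F} | {G,H}.
Refine {B,D,E,F} on symbol x: members go to different blocks, giving {D,E,F} and {B}.
Split {D,E,F} by δ(·,y) → {D,F} and {E}.
On input x, block {D,F} splits into {D} and {F}.
Split {G,H} by δ(·,x) → {G} and {H}.
No further refinement is possible. Final partition (6 blocks): {D} | {G} | {B} | {E} | {F} | {H}.

6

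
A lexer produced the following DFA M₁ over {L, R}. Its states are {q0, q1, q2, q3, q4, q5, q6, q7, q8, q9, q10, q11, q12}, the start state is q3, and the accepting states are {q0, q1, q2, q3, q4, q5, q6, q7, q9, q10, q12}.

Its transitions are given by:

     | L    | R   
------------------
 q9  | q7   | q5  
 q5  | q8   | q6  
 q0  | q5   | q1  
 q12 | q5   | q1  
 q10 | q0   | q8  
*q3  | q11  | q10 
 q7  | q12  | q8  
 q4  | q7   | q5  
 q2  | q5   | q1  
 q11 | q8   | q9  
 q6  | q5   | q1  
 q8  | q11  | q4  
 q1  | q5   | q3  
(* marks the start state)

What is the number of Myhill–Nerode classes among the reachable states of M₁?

Reachable states from the start: {q0,q1,q3,q4,q5,q6,q7,q8,q9,q10,q11,q12}. Unreachable: {q2} — drop them.
P0 = {q0,q1,q3,q4,q5,q6,q7,q9,q10,q12} | {q8,q11}.
On input L, block {q0,q1,q3,q4,q5,q6,q7,q9,q10,q12} splits into {q0,q1,q4,q6,q7,q9,q10,q12} and {q3,q5}.
Split {q0,q1,q4,q6,q7,q9,q10,q12} by δ(·,L) → {q0,q1,q6,q12} and {q4,q7,q9,q10}.
Refine {q0,q1,q6,q12} on symbol R: members go to different blocks, giving {q0,q6,q12} and {q1}.
Split {q3,q5} by δ(·,R) → {q3} and {q5}.
On input L, block {q4,q7,q9,q10} splits into {q4,q9} and {q7,q10}.
No further refinement is possible. Final partition (7 blocks): {q0,q6,q12} | {q8,q11} | {q3} | {q4,q9} | {q1} | {q5} | {q7,q10}.

7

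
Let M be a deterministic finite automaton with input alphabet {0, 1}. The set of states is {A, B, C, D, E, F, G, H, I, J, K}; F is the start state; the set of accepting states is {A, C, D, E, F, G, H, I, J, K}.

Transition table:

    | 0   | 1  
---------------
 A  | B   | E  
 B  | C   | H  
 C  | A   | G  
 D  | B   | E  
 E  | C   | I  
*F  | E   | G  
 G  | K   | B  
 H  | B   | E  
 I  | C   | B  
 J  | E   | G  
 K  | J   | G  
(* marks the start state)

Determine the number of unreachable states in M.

1

Starting at F and following transitions, the reachable set is {A, B, C, E, F, G, H, I, J, K}. That leaves D unreachable — 1 in total.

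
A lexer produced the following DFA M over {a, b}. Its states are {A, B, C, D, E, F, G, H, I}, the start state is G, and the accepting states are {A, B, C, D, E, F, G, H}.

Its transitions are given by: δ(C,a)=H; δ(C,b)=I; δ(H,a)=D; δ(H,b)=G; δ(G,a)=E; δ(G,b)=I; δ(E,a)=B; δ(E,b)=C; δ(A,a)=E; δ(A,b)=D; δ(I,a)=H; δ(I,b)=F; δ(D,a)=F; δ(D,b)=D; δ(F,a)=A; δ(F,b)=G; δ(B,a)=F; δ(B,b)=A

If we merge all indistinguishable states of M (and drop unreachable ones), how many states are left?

All states are reachable from the start state.
Initial partition by acceptance: {A,B,C,D,E,F,G,H} | {I}.
Split {A,B,C,D,E,F,G,H} by δ(·,b) → {A,B,D,E,F,H} and {C,G}.
Refine {A,B,D,E,F,H} on symbol b: members go to different blocks, giving {A,B,D} and {E,F,H}.
No further refinement is possible. Final partition (4 blocks): {A,B,D} | {I} | {C,G} | {E,F,H}.

4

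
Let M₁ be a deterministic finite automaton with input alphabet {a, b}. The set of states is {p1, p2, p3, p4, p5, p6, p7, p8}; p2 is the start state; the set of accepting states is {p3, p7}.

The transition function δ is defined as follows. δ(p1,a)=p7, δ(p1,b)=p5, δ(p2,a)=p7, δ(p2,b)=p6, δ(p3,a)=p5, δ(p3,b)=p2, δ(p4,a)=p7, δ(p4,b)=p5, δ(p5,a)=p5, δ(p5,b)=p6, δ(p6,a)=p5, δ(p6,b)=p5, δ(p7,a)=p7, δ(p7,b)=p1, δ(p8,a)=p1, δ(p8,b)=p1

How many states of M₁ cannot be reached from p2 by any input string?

BFS from p2 reaches {p1, p2, p5, p6, p7}; the 3 state(s) p3, p4, p8 are never visited.

3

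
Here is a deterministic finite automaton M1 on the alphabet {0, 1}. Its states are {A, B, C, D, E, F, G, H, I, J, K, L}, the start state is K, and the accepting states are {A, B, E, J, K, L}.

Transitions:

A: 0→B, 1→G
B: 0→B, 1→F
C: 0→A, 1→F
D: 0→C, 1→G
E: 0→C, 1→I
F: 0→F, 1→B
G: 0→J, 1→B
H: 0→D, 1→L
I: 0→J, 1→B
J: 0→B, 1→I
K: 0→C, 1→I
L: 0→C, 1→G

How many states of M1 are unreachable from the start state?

No path from K leads to D, E, H, L; the other 8 states are all reachable.

4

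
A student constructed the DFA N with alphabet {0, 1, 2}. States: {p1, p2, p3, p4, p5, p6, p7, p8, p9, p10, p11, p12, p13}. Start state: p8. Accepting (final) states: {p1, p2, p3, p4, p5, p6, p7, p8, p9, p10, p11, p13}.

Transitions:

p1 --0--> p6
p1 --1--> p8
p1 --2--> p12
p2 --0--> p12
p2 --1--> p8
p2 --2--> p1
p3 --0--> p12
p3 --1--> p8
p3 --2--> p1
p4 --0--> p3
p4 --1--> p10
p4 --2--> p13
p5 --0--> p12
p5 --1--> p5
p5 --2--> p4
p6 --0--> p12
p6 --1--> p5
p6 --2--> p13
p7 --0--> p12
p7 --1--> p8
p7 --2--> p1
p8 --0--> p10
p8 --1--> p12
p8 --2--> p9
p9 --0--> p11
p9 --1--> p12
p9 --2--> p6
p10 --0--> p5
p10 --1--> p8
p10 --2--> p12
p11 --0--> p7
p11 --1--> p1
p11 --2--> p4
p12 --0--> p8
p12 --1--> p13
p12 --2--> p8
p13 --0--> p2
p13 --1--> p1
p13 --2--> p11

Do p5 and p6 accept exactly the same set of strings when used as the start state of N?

Yes

Start with accepting vs non-accepting: {p1,p2,p3,p4,p5,p6,p7,p8,p9,p10,p11,p13} | {p12}.
Refine {p1,p2,p3,p4,p5,p6,p7,p8,p9,p10,p11,p13} on symbol 0: members go to different blocks, giving {p1,p4,p8,p9,p10,p11,p13} and {p2,p3,p5,p6,p7}.
Refine {p1,p4,p8,p9,p10,p11,p13} on symbol 0: members go to different blocks, giving {p1,p4,p10,p11,p13} and {p8,p9}.
Refine {p1,p4,p10,p11,p13} on symbol 1: members go to different blocks, giving {p4,p11,p13} and {p1,p10}.
Refine {p2,p3,p5,p6,p7} on symbol 1: members go to different blocks, giving {p2,p3,p7} and {p5,p6}.
On input 0, block {p8,p9} splits into {p8} and {p9}.
No further refinement is possible. Final partition (7 blocks): {p4,p11,p13} | {p12} | {p2,p3,p7} | {p8} | {p1,p10} | {p5,p6} | {p9}.
p5 and p6 lie in the same block of the stable partition, so they are equivalent — no string distinguishes them.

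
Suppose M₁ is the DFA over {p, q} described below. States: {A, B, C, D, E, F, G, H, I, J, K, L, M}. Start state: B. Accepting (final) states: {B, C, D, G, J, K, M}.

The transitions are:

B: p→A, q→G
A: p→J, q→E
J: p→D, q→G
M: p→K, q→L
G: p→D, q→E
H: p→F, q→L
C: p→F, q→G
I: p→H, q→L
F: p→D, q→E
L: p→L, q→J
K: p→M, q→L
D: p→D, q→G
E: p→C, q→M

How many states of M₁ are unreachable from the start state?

2

BFS from B reaches {A, B, C, D, E, F, G, J, K, L, M}; the 2 state(s) H, I are never visited.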